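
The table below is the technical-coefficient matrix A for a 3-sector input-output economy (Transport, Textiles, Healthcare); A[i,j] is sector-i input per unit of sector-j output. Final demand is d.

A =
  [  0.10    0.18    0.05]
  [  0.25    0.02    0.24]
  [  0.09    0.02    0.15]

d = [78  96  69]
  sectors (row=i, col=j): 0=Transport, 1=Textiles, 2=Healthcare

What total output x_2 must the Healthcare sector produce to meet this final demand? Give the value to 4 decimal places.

97.7778

Form M = I − A:
  [  0.90   -0.18   -0.05]
  [ -0.25    0.98   -0.24]
  [ -0.09   -0.02    0.85]
Leontief inverse L = M⁻¹:
  [  1.1855    0.2204    0.1320]
  [  0.3351    1.0886    0.3271]
  [  0.1334    0.0490    1.1981]
Total output x = L · d:
  x_0 = 1.1855·78 + 0.2204·96 + 0.1320·69 = 122.7421
  x_1 = 0.3351·78 + 1.0886·96 + 0.3271·69 = 153.2165
  x_2 = 0.1334·78 + 0.0490·96 + 1.1981·69 = 97.7778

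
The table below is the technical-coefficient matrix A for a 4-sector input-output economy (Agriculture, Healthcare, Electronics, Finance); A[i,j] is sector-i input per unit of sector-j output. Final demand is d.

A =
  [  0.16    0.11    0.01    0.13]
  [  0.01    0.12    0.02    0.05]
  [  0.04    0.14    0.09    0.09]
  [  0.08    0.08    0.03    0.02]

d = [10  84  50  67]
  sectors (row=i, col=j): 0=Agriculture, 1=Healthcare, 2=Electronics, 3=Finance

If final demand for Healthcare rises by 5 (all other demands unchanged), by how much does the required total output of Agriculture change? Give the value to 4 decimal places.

Form M = I − A:
  [  0.84   -0.11   -0.01   -0.13]
  [ -0.01    0.88   -0.02   -0.05]
  [ -0.04   -0.14    0.91   -0.09]
  [ -0.08   -0.08   -0.03    0.98]
Leontief inverse L = M⁻¹:
  [  1.2099    0.1704    0.0227    0.1713]
  [  0.0211    1.1492    0.0276    0.0640]
  [  0.0666    0.1955    1.1079    0.1206]
  [  0.1025    0.1137    0.0380    1.0433]
Total output x = L · d:
  x_0 = 1.2099·10 + 0.1704·84 + 0.0227·50 + 0.1713·67 = 39.0238
  x_1 = 0.0211·10 + 1.1492·84 + 0.0276·50 + 0.0640·67 = 102.4096
  x_2 = 0.0666·10 + 0.1955·84 + 1.1079·50 + 0.1206·67 = 80.5631
  x_3 = 0.1025·10 + 0.1137·84 + 0.0380·50 + 1.0433·67 = 82.3791
Δx_0 = L[0,1] · Δd_1 = 0.1704 · 5 = 0.8521

0.8521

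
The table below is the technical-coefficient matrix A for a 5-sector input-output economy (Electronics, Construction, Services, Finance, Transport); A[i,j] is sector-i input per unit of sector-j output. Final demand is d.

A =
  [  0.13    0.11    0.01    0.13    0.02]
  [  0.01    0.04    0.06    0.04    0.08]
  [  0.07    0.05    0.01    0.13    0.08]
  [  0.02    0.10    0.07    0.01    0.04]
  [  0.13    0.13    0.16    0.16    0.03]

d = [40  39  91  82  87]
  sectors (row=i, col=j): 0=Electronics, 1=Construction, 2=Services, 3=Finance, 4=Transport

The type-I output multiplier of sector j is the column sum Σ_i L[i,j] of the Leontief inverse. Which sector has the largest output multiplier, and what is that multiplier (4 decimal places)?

Form M = I − A:
  [  0.87   -0.11   -0.01   -0.13   -0.02]
  [ -0.01    0.96   -0.06   -0.04   -0.08]
  [ -0.07   -0.05    0.99   -0.13   -0.08]
  [ -0.02   -0.10   -0.07    0.99   -0.04]
  [ -0.13   -0.13   -0.16   -0.16    0.97]
Leontief inverse L = M⁻¹:
  [  1.1657    0.1602    0.0414    0.1727    0.0478]
  [  0.0359    1.0716    0.0867    0.0755    0.0994]
  [  0.1047    0.0984    1.0460    0.1718    0.1036]
  [  0.0421    0.1266    0.0918    1.0428    0.0619]
  [  0.1853    0.2022    0.2049    0.2336    1.0780]
Total output x = L · d:
  x_0 = 1.1657·40 + 0.1602·39 + 0.0414·91 + 0.1727·82 + 0.0478·87 = 74.9640
  x_1 = 0.0359·40 + 1.0716·39 + 0.0867·91 + 0.0755·82 + 0.0994·87 = 65.9519
  x_2 = 0.1047·40 + 0.0984·39 + 1.0460·91 + 0.1718·82 + 0.1036·87 = 126.3216
  x_3 = 0.0421·40 + 0.1266·39 + 0.0918·91 + 1.0428·82 + 0.0619·87 = 105.8707
  x_4 = 0.1853·40 + 0.2022·39 + 0.2049·91 + 0.2336·82 + 1.0780·87 = 146.8761
Output multipliers (column sums of L):
  Electronics: 1.5336
  Construction: 1.6590
  Services: 1.4708
  Finance: 1.6964
  Transport: 1.3906

Finance (1.6964)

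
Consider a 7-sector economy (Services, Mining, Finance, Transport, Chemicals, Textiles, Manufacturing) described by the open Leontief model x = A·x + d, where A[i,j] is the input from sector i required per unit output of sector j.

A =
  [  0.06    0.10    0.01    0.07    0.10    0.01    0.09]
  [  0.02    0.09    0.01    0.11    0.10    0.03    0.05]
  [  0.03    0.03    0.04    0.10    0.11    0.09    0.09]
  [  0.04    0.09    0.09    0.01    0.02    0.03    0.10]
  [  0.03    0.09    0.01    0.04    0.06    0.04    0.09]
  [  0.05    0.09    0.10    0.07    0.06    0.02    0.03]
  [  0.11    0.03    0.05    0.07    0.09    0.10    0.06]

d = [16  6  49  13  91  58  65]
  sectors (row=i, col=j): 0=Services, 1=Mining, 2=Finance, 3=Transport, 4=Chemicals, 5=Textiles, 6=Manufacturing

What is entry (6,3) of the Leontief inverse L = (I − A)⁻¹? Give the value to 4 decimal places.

L[6,3] = 0.1265

Form M = I − A:
  [  0.94   -0.10   -0.01   -0.07   -0.10   -0.01   -0.09]
  [ -0.02    0.91   -0.01   -0.11   -0.10   -0.03   -0.05]
  [ -0.03   -0.03    0.96   -0.10   -0.11   -0.09   -0.09]
  [ -0.04   -0.09   -0.09    0.99   -0.02   -0.03   -0.10]
  [ -0.03   -0.09   -0.01   -0.04    0.94   -0.04   -0.09]
  [ -0.05   -0.09   -0.10   -0.07   -0.06    0.98   -0.03]
  [ -0.11   -0.03   -0.05   -0.07   -0.09   -0.10    0.94]
Leontief inverse L = M⁻¹:
  [  1.0980    0.1585    0.0381    0.1190    0.1575    0.0446    0.1464]
  [  0.0520    1.1451    0.0399    0.1525    0.1489    0.0604    0.1021]
  [  0.0731    0.0934    1.0808    0.1515    0.1703    0.1300    0.1520]
  [  0.0751    0.1361    0.1171    1.0606    0.0771    0.0664    0.1480]
  [  0.0623    0.1370    0.0355    0.0824    1.1082    0.0695    0.1337]
  [  0.0822    0.1439    0.1292    0.1202    0.1172    1.0547    0.0856]
  [  0.1543    0.0986    0.0891    0.1265    0.1566    0.1379    1.1252]
Total output x = L · d:
  x_0 = 1.0980·16 + 0.1585·6 + 0.0381·49 + 0.1190·13 + 0.1575·91 + 0.0446·58 + 0.1464·65 = 48.3688
  x_1 = 0.0520·16 + 1.1451·6 + 0.0399·49 + 0.1525·13 + 0.1489·91 + 0.0604·58 + 0.1021·65 = 35.3333
  x_2 = 0.0731·16 + 0.0934·6 + 1.0808·49 + 0.1515·13 + 0.1703·91 + 0.1300·58 + 0.1520·65 = 89.5723
  x_3 = 0.0751·16 + 0.1361·6 + 0.1171·49 + 1.0606·13 + 0.0771·91 + 0.0664·58 + 0.1480·65 = 42.0301
  x_4 = 0.0623·16 + 0.1370·6 + 0.0355·49 + 0.0824·13 + 1.1082·91 + 0.0695·58 + 0.1337·65 = 118.1997
  x_5 = 0.0822·16 + 0.1439·6 + 0.1292·49 + 0.1202·13 + 0.1172·91 + 1.0547·58 + 0.0856·65 = 87.4728
  x_6 = 0.1543·16 + 0.0986·6 + 0.0891·49 + 0.1265·13 + 0.1566·91 + 0.1379·58 + 1.1252·65 = 104.4538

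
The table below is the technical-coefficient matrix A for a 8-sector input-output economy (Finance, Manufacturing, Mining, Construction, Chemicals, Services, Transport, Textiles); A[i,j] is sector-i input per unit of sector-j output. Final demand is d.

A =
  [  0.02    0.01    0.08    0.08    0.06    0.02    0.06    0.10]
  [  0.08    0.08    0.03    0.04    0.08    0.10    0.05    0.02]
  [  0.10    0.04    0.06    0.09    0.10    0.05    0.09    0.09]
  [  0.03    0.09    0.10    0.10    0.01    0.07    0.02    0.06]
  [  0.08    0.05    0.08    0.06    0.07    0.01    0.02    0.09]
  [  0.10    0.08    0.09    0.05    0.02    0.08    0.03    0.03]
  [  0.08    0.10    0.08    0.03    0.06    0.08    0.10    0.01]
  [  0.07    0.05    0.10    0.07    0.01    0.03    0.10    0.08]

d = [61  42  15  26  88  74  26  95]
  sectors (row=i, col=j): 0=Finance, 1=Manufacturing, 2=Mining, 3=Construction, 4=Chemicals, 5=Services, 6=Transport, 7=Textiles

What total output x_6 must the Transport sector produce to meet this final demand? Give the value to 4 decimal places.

80.0325

Form M = I − A:
  [  0.98   -0.01   -0.08   -0.08   -0.06   -0.02   -0.06   -0.10]
  [ -0.08    0.92   -0.03   -0.04   -0.08   -0.10   -0.05   -0.02]
  [ -0.10   -0.04    0.94   -0.09   -0.10   -0.05   -0.09   -0.09]
  [ -0.03   -0.09   -0.10    0.90   -0.01   -0.07   -0.02   -0.06]
  [ -0.08   -0.05   -0.08   -0.06    0.93   -0.01   -0.02   -0.09]
  [ -0.10   -0.08   -0.09   -0.05   -0.02    0.92   -0.03   -0.03]
  [ -0.08   -0.10   -0.08   -0.03   -0.06   -0.08    0.90   -0.01]
  [ -0.07   -0.05   -0.10   -0.07   -0.01   -0.03   -0.10    0.92]
Leontief inverse L = M⁻¹:
  [  1.0811    0.0645    0.1506    0.1406    0.1036    0.0657    0.1157    0.1563]
  [  0.1463    1.1383    0.1019    0.1003    0.1301    0.1528    0.1018    0.0760]
  [  0.1833    0.1151    1.1582    0.1730    0.1630    0.1142    0.1644    0.1685]
  [  0.0985    0.1519    0.1738    1.1668    0.0597    0.1281    0.0770    0.1180]
  [  0.1419    0.1026    0.1519    0.1245    1.1187    0.0558    0.0768    0.1527]
  [  0.1664    0.1370    0.1624    0.1148    0.0722    1.1343    0.0868    0.0894]
  [  0.1578    0.1678    0.1600    0.0980    0.1219    0.1428    1.1646    0.0721]
  [  0.1417    0.1147    0.1805    0.1395    0.0650    0.0886    0.1683    1.1427]
Total output x = L · d:
  x_0 = 1.0811·61 + 0.0645·42 + 0.1506·15 + 0.1406·26 + 0.1036·88 + 0.0657·74 + 0.1157·26 + 0.1563·95 = 106.4042
  x_1 = 0.1463·61 + 1.1383·42 + 0.1019·15 + 0.1003·26 + 0.1301·88 + 0.1528·74 + 0.1018·26 + 0.0760·95 = 93.4942
  x_2 = 0.1833·61 + 0.1151·42 + 1.1582·15 + 0.1730·26 + 0.1630·88 + 0.1142·74 + 0.1644·26 + 0.1685·95 = 80.9592
  x_3 = 0.0985·61 + 0.1519·42 + 0.1738·15 + 1.1668·26 + 0.0597·88 + 0.1281·74 + 0.0770·26 + 0.1180·95 = 73.2710
  x_4 = 0.1419·61 + 0.1026·42 + 0.1519·15 + 0.1245·26 + 1.1187·88 + 0.0558·74 + 0.0768·26 + 0.1527·95 = 137.5635
  x_5 = 0.1664·61 + 0.1370·42 + 0.1624·15 + 0.1148·26 + 0.0722·88 + 1.1343·74 + 0.0868·26 + 0.0894·95 = 122.3609
  x_6 = 0.1578·61 + 0.1678·42 + 0.1600·15 + 0.0980·26 + 0.1219·88 + 0.1428·74 + 1.1646·26 + 0.0721·95 = 80.0325
  x_7 = 0.1417·61 + 0.1147·42 + 0.1805·15 + 0.1395·26 + 0.0650·88 + 0.0886·74 + 0.1683·26 + 1.1427·95 = 144.9974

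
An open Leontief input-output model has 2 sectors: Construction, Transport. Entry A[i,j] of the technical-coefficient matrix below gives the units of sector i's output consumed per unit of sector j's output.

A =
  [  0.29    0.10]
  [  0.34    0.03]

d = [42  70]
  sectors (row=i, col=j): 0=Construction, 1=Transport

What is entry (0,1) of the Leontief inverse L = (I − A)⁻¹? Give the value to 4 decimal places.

Form M = I − A:
  [  0.71   -0.10]
  [ -0.34    0.97]
Leontief inverse L = M⁻¹:
  [  1.4816    0.1527]
  [  0.5193    1.0845]
Total output x = L · d:
  x_0 = 1.4816·42 + 0.1527·70 = 72.9189
  x_1 = 0.5193·42 + 1.0845·70 = 97.7241

L[0,1] = 0.1527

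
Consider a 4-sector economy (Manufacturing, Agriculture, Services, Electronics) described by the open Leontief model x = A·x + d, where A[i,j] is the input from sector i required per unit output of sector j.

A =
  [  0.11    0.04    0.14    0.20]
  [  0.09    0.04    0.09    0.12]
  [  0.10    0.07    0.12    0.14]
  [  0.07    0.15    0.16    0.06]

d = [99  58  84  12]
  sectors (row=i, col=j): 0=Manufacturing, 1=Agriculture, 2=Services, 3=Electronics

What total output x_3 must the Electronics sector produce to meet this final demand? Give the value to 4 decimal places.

61.0082

Form M = I − A:
  [  0.89   -0.04   -0.14   -0.20]
  [ -0.09    0.96   -0.09   -0.12]
  [ -0.10   -0.07    0.88   -0.14]
  [ -0.07   -0.15   -0.16    0.94]
Leontief inverse L = M⁻¹:
  [  1.1882    0.1160    0.2565    0.3058]
  [  0.1448    1.0906    0.1701    0.1954]
  [  0.1689    0.1326    1.2194    0.2345]
  [  0.1403    0.2052    0.2538    1.1577]
Total output x = L · d:
  x_0 = 1.1882·99 + 0.1160·58 + 0.2565·84 + 0.3058·12 = 149.5750
  x_1 = 0.1448·99 + 1.0906·58 + 0.1701·84 + 0.1954·12 = 94.2203
  x_2 = 0.1689·99 + 0.1326·58 + 1.2194·84 + 0.2345·12 = 129.6523
  x_3 = 0.1403·99 + 0.2052·58 + 0.2538·84 + 1.1577·12 = 61.0082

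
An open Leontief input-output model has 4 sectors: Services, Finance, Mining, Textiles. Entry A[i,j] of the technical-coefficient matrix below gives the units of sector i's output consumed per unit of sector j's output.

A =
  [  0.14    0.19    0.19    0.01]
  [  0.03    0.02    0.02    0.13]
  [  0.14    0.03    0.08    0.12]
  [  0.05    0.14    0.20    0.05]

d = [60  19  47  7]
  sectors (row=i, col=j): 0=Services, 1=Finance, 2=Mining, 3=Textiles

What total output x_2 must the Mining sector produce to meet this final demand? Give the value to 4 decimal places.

Form M = I − A:
  [  0.86   -0.19   -0.19   -0.01]
  [ -0.03    0.98   -0.02   -0.13]
  [ -0.14   -0.03    0.92   -0.12]
  [ -0.05   -0.14   -0.20    0.95]
Leontief inverse L = M⁻¹:
  [  1.2215    0.2571    0.2759    0.0829]
  [  0.0568    1.0555    0.0681    0.1536]
  [  0.2028    0.0983    1.1664    0.1629]
  [  0.1154    0.1898    0.2701    1.1139]
Total output x = L · d:
  x_0 = 1.2215·60 + 0.2571·19 + 0.2759·47 + 0.0829·7 = 91.7205
  x_1 = 0.0568·60 + 1.0555·19 + 0.0681·47 + 0.1536·7 = 27.7388
  x_2 = 0.2028·60 + 0.0983·19 + 1.1664·47 + 0.1629·7 = 69.9950
  x_3 = 0.1154·60 + 0.1898·19 + 0.2701·47 + 1.1139·7 = 31.0194

69.9950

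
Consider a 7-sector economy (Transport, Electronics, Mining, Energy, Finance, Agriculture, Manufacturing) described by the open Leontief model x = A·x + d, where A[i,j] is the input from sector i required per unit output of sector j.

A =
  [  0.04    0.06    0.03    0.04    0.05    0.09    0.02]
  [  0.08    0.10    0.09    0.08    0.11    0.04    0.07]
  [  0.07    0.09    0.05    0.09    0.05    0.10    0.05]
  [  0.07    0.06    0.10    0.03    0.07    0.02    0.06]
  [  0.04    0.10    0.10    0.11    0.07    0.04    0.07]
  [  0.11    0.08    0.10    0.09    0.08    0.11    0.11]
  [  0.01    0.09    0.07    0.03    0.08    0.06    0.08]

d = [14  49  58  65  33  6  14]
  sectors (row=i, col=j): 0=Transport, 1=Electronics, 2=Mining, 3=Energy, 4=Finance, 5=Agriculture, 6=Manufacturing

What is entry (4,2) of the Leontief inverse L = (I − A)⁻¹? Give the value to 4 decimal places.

Form M = I − A:
  [  0.96   -0.06   -0.03   -0.04   -0.05   -0.09   -0.02]
  [ -0.08    0.90   -0.09   -0.08   -0.11   -0.04   -0.07]
  [ -0.07   -0.09    0.95   -0.09   -0.05   -0.10   -0.05]
  [ -0.07   -0.06   -0.10    0.97   -0.07   -0.02   -0.06]
  [ -0.04   -0.10   -0.10   -0.11    0.93   -0.04   -0.07]
  [ -0.11   -0.08   -0.10   -0.09   -0.08    0.89   -0.11]
  [ -0.01   -0.09   -0.07   -0.03   -0.08   -0.06    0.92]
Leontief inverse L = M⁻¹:
  [  1.0843    0.1165    0.0843    0.0882    0.1006    0.1354    0.0666]
  [  0.1459    1.1943    0.1765    0.1573    0.1921    0.1100    0.1417]
  [  0.1335    0.1725    1.1288    0.1575    0.1244    0.1651    0.1168]
  [  0.1162    0.1277    0.1592    1.0856    0.1274    0.0729    0.1101]
  [  0.1033    0.1877    0.1820    0.1807    1.1472    0.1042    0.1379]
  [  0.1908    0.1912    0.2027    0.1800    0.1776    1.1997    0.1984]
  [  0.0614    0.1642    0.1383    0.0912    0.1448    0.1145    1.1390]
Total output x = L · d:
  x_0 = 1.0843·14 + 0.1165·49 + 0.0843·58 + 0.0882·65 + 0.1006·33 + 0.1354·6 + 0.0666·14 = 36.5736
  x_1 = 0.1459·14 + 1.1943·49 + 0.1765·58 + 0.1573·65 + 0.1921·33 + 0.1100·6 + 0.1417·14 = 90.0049
  x_2 = 0.1335·14 + 0.1725·49 + 1.1288·58 + 0.1575·65 + 0.1244·33 + 0.1651·6 + 0.1168·14 = 92.7609
  x_3 = 0.1162·14 + 0.1277·49 + 0.1592·58 + 1.0856·65 + 0.1274·33 + 0.0729·6 + 0.1101·14 = 93.8698
  x_4 = 0.1033·14 + 0.1877·49 + 0.1820·58 + 0.1807·65 + 1.1472·33 + 0.1042·6 + 0.1379·14 = 73.3516
  x_5 = 0.1908·14 + 0.1912·49 + 0.2027·58 + 0.1800·65 + 0.1776·33 + 1.1997·6 + 0.1984·14 = 51.3316
  x_6 = 0.0614·14 + 0.1642·49 + 0.1383·58 + 0.0912·65 + 0.1448·33 + 0.1145·6 + 1.1390·14 = 44.2647

L[4,2] = 0.1820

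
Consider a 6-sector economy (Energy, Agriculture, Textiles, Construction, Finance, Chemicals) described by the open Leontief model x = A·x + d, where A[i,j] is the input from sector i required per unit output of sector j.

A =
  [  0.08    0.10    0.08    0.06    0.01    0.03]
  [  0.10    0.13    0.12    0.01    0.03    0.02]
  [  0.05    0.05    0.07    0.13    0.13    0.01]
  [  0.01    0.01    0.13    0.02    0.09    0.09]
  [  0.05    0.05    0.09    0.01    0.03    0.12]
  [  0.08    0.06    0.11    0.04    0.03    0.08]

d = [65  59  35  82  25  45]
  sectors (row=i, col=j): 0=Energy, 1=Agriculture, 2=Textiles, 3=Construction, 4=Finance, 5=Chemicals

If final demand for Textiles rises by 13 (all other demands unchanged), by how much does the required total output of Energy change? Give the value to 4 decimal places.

1.7998

Form M = I − A:
  [  0.92   -0.10   -0.08   -0.06   -0.01   -0.03]
  [ -0.10    0.87   -0.12   -0.01   -0.03   -0.02]
  [ -0.05   -0.05    0.93   -0.13   -0.13   -0.01]
  [ -0.01   -0.01   -0.13    0.98   -0.09   -0.09]
  [ -0.05   -0.05   -0.09   -0.01    0.97   -0.12]
  [ -0.08   -0.06   -0.11   -0.04   -0.03    0.92]
Leontief inverse L = M⁻¹:
  [  1.1184    0.1440    0.1384    0.0910    0.0447    0.0558]
  [  0.1471    1.1846    0.1844    0.0481    0.0688    0.0462]
  [  0.0879    0.0913    1.1406    0.1617    0.1733    0.0557]
  [  0.0440    0.0437    0.1839    1.0543    0.1281    0.1242]
  [  0.0890    0.0905    0.1458    0.0426    1.0628    0.1492]
  [  0.1222    0.1055    0.1732    0.0776    0.0693    1.1118]
Total output x = L · d:
  x_0 = 1.1184·65 + 0.1440·59 + 0.1384·35 + 0.0910·82 + 0.0447·25 + 0.0558·45 = 97.1327
  x_1 = 0.1471·65 + 1.1846·59 + 0.1844·35 + 0.0481·82 + 0.0688·25 + 0.0462·45 = 93.6502
  x_2 = 0.0879·65 + 0.0913·59 + 1.1406·35 + 0.1617·82 + 0.1733·25 + 0.0557·45 = 71.1166
  x_3 = 0.0440·65 + 0.0437·59 + 0.1839·35 + 1.0543·82 + 0.1281·25 + 0.1242·45 = 107.1177
  x_4 = 0.0890·65 + 0.0905·59 + 0.1458·35 + 0.0426·82 + 1.0628·25 + 0.1492·45 = 53.0036
  x_5 = 0.1222·65 + 0.1055·59 + 0.1732·35 + 0.0776·82 + 0.0693·25 + 1.1118·45 = 78.3557
Δx_0 = L[0,2] · Δd_2 = 0.1384 · 13 = 1.7998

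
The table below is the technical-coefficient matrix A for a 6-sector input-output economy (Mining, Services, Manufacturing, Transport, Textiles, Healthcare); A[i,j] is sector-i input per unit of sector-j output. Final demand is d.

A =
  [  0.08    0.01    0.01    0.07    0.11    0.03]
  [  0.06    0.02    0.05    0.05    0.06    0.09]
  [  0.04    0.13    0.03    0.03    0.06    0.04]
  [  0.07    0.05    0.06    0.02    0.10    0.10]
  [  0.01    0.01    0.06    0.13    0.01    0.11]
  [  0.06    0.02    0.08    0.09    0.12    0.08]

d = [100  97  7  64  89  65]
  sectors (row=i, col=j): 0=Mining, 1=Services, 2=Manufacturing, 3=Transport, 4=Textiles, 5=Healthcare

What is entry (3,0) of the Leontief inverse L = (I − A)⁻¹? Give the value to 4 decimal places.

Form M = I − A:
  [  0.92   -0.01   -0.01   -0.07   -0.11   -0.03]
  [ -0.06    0.98   -0.05   -0.05   -0.06   -0.09]
  [ -0.04   -0.13    0.97   -0.03   -0.06   -0.04]
  [ -0.07   -0.05   -0.06    0.98   -0.10   -0.10]
  [ -0.01   -0.01   -0.06   -0.13    0.99   -0.11]
  [ -0.06   -0.02   -0.08   -0.09   -0.12    0.92]
Leontief inverse L = M⁻¹:
  [  1.1042    0.0241    0.0339    0.1067    0.1453    0.0688]
  [  0.0873    1.0396    0.0769    0.0870    0.1019    0.1295]
  [  0.0667    0.1467    1.0559    0.0648    0.0967    0.0810]
  [  0.1012    0.0722    0.0921    1.0672    0.1469    0.1479]
  [  0.0399    0.0345    0.0901    0.1616    1.0569    0.1525]
  [  0.0948    0.0485    0.1165    0.1400    0.1723    1.1357]
Total output x = L · d:
  x_0 = 1.1042·100 + 0.0241·97 + 0.0339·7 + 0.1067·64 + 0.1453·89 + 0.0688·65 = 137.2315
  x_1 = 0.0873·100 + 1.0396·97 + 0.0769·7 + 0.0870·64 + 0.1019·89 + 0.1295·65 = 133.1685
  x_2 = 0.0667·100 + 0.1467·97 + 1.0559·7 + 0.0648·64 + 0.0967·89 + 0.0810·65 = 46.3152
  x_3 = 0.1012·100 + 0.0722·97 + 0.0921·7 + 1.0672·64 + 0.1469·89 + 0.1479·65 = 108.7589
  x_4 = 0.0399·100 + 0.0345·97 + 0.0901·7 + 0.1616·64 + 1.0569·89 + 0.1525·65 = 122.2870
  x_5 = 0.0948·100 + 0.0485·97 + 0.1165·7 + 0.1400·64 + 0.1723·89 + 1.1357·65 = 113.1144

L[3,0] = 0.1012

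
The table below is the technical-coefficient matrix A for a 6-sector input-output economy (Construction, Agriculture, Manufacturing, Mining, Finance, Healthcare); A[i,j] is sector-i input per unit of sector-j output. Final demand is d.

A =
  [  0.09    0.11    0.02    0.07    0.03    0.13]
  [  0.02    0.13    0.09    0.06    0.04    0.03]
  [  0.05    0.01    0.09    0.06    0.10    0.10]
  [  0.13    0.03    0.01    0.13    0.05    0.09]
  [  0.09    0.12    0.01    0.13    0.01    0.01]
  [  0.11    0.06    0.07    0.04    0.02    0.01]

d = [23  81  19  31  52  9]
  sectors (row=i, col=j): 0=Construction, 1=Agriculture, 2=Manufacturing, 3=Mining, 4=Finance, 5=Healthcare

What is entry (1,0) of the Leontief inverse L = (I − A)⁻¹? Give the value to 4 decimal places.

Form M = I − A:
  [  0.91   -0.11   -0.02   -0.07   -0.03   -0.13]
  [ -0.02    0.87   -0.09   -0.06   -0.04   -0.03]
  [ -0.05   -0.01    0.91   -0.06   -0.10   -0.10]
  [ -0.13   -0.03   -0.01    0.87   -0.05   -0.09]
  [ -0.09   -0.12   -0.01   -0.13    0.99   -0.01]
  [ -0.11   -0.06   -0.07   -0.04   -0.02    0.99]
Leontief inverse L = M⁻¹:
  [  1.1503    0.1703    0.0575    0.1248    0.0574    0.1740]
  [  0.0631    1.1767    0.1249    0.1082    0.0689    0.0671]
  [  0.1090    0.0580    1.1206    0.1156    0.1275    0.1411]
  [  0.1990    0.0870    0.0378    1.1920    0.0764    0.1417]
  [  0.1410    0.1711    0.0376    0.1830    1.0354    0.0546]
  [  0.1502    0.1013    0.0955    0.0805    0.0436    1.0503]
Total output x = L · d:
  x_0 = 1.1503·23 + 0.1703·81 + 0.0575·19 + 0.1248·31 + 0.0574·52 + 0.1740·9 = 49.7653
  x_1 = 0.0631·23 + 1.1767·81 + 0.1249·19 + 0.1082·31 + 0.0689·52 + 0.0671·9 = 106.6776
  x_2 = 0.1090·23 + 0.0580·81 + 1.1206·19 + 0.1156·31 + 0.1275·52 + 0.1411·9 = 39.9770
  x_3 = 0.1990·23 + 0.0870·81 + 0.0378·19 + 1.1920·31 + 0.0764·52 + 0.1417·9 = 54.5435
  x_4 = 0.1410·23 + 0.1711·81 + 0.0376·19 + 0.1830·31 + 1.0354·52 + 0.0546·9 = 77.8257
  x_5 = 0.1502·23 + 0.1013·81 + 0.0955·19 + 0.0805·31 + 0.0436·52 + 1.0503·9 = 27.6884

L[1,0] = 0.0631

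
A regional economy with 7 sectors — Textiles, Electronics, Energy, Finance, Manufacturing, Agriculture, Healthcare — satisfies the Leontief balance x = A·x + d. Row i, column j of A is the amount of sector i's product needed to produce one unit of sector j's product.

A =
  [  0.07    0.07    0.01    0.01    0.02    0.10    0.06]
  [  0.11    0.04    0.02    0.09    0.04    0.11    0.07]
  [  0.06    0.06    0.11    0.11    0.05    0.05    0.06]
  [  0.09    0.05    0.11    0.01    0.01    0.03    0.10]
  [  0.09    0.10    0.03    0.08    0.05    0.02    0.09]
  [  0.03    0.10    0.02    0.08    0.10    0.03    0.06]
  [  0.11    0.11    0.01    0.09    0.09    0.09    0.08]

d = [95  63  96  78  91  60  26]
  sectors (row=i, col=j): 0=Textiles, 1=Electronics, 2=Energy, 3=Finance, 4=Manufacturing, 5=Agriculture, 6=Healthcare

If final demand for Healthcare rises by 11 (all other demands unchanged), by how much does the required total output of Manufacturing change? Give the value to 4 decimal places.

Form M = I − A:
  [  0.93   -0.07   -0.01   -0.01   -0.02   -0.10   -0.06]
  [ -0.11    0.96   -0.02   -0.09   -0.04   -0.11   -0.07]
  [ -0.06   -0.06    0.89   -0.11   -0.05   -0.05   -0.06]
  [ -0.09   -0.05   -0.11    0.99   -0.01   -0.03   -0.10]
  [ -0.09   -0.10   -0.03   -0.08    0.95   -0.02   -0.09]
  [ -0.03   -0.10   -0.02   -0.08   -0.10    0.97   -0.06]
  [ -0.11   -0.11   -0.01   -0.09   -0.09   -0.09    0.92]
Leontief inverse L = M⁻¹:
  [  1.1182    0.1184    0.0277    0.0506    0.0554    0.1425    0.1040]
  [  0.1771    1.1064    0.0523    0.1405    0.0845    0.1649    0.1334]
  [  0.1336    0.1264    1.1559    0.1692    0.0941    0.1068    0.1283]
  [  0.1498    0.1062    0.1405    1.0614    0.0494    0.0827    0.1526]
  [  0.1621    0.1619    0.0620    0.1316    1.0903    0.0790    0.1531]
  [  0.0968    0.1575    0.0510    0.1302    0.1377    1.0794    0.1196]
  [  0.1963    0.1895    0.0469    0.1541    0.1427    0.1593    1.1583]
Total output x = L · d:
  x_0 = 1.1182·95 + 0.1184·63 + 0.0277·96 + 0.0506·78 + 0.0554·91 + 0.1425·60 + 0.1040·26 = 136.5861
  x_1 = 0.1771·95 + 1.1064·63 + 0.0523·96 + 0.1405·78 + 0.0845·91 + 0.1649·60 + 0.1334·26 = 123.5630
  x_2 = 0.1336·95 + 0.1264·63 + 1.1559·96 + 0.1692·78 + 0.0941·91 + 0.1068·60 + 0.1283·26 = 163.1247
  x_3 = 0.1498·95 + 0.1062·63 + 0.1405·96 + 1.0614·78 + 0.0494·91 + 0.0827·60 + 0.1526·26 = 130.6330
  x_4 = 0.1621·95 + 0.1619·63 + 0.0620·96 + 0.1316·78 + 1.0903·91 + 0.0790·60 + 0.1531·26 = 149.7521
  x_5 = 0.0968·95 + 0.1575·63 + 0.0510·96 + 0.1302·78 + 0.1377·91 + 1.0794·60 + 0.1196·26 = 114.5657
  x_6 = 0.1963·95 + 0.1895·63 + 0.0469·96 + 0.1541·78 + 0.1427·91 + 0.1593·60 + 1.1583·26 = 99.7753
Δx_4 = L[4,6] · Δd_6 = 0.1531 · 11 = 1.6836

1.6836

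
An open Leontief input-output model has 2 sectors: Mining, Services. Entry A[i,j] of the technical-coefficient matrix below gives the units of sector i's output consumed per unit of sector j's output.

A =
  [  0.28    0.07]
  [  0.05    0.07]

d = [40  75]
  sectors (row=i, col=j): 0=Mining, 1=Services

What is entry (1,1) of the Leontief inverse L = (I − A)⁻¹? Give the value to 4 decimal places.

L[1,1] = 1.0809

Form M = I − A:
  [  0.72   -0.07]
  [ -0.05    0.93]
Leontief inverse L = M⁻¹:
  [  1.3962    0.1051]
  [  0.0751    1.0809]
Total output x = L · d:
  x_0 = 1.3962·40 + 0.1051·75 = 63.7292
  x_1 = 0.0751·40 + 1.0809·75 = 84.0715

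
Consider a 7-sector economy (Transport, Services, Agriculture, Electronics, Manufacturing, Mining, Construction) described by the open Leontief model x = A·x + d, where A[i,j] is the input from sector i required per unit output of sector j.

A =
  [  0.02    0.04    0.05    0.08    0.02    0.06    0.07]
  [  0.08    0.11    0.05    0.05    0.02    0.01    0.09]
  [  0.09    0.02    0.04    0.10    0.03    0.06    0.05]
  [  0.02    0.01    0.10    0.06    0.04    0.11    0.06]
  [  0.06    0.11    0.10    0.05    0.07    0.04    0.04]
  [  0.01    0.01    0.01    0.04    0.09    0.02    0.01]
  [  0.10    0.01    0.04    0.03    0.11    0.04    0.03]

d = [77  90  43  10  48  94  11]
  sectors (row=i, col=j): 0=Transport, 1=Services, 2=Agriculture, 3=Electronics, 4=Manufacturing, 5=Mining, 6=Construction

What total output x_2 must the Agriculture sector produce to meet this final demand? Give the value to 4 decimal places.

Form M = I − A:
  [  0.98   -0.04   -0.05   -0.08   -0.02   -0.06   -0.07]
  [ -0.08    0.89   -0.05   -0.05   -0.02   -0.01   -0.09]
  [ -0.09   -0.02    0.96   -0.10   -0.03   -0.06   -0.05]
  [ -0.02   -0.01   -0.10    0.94   -0.04   -0.11   -0.06]
  [ -0.06   -0.11   -0.10   -0.05    0.93   -0.04   -0.04]
  [ -0.01   -0.01   -0.01   -0.04   -0.09    0.98   -0.01]
  [ -0.10   -0.01   -0.04   -0.03   -0.11   -0.04    0.97]
Leontief inverse L = M⁻¹:
  [  1.0484    0.0585    0.0793    0.1103    0.0509    0.0880    0.0950]
  [  0.1194    1.1403    0.0860    0.0886    0.0527    0.0415    0.1269]
  [  0.1177    0.0407    1.0749    0.1364    0.0625    0.0946    0.0797]
  [  0.0518    0.0297    0.1315    1.0967    0.0770    0.1413    0.0857]
  [  0.1039    0.1475    0.1425    0.0965    1.1063    0.0759    0.0809]
  [  0.0261    0.0278    0.0319    0.0577    0.1079    1.0361    0.0248]
  [  0.1286    0.0382    0.0749    0.0651    0.1407    0.0691    1.0582]
Total output x = L · d:
  x_0 = 1.0484·77 + 0.0585·90 + 0.0793·43 + 0.1103·10 + 0.0509·48 + 0.0880·94 + 0.0950·11 = 102.2597
  x_1 = 0.1194·77 + 1.1403·90 + 0.0860·43 + 0.0886·10 + 0.0527·48 + 0.0415·94 + 0.1269·11 = 124.2326
  x_2 = 0.1177·77 + 0.0407·90 + 1.0749·43 + 0.1364·10 + 0.0625·48 + 0.0946·94 + 0.0797·11 = 73.0792
  x_3 = 0.0518·77 + 0.0297·90 + 0.1315·43 + 1.0967·10 + 0.0770·48 + 0.1413·94 + 0.0857·11 = 41.1968
  x_4 = 0.1039·77 + 0.1475·90 + 0.1425·43 + 0.0965·10 + 1.1063·48 + 0.0759·94 + 0.0809·11 = 89.4897
  x_5 = 0.0261·77 + 0.0278·90 + 0.0319·43 + 0.0577·10 + 0.1079·48 + 1.0361·94 + 0.0248·11 = 109.3048
  x_6 = 0.1286·77 + 0.0382·90 + 0.0749·43 + 0.0651·10 + 0.1407·48 + 0.0691·94 + 1.0582·11 = 42.1066

73.0792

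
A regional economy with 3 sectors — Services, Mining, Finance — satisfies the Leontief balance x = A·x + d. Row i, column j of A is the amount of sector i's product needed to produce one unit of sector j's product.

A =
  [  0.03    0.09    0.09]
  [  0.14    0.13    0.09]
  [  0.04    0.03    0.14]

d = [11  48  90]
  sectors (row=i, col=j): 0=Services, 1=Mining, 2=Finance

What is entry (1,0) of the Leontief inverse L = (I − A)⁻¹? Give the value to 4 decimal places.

L[1,0] = 0.1750

Form M = I − A:
  [  0.97   -0.09   -0.09]
  [ -0.14    0.87   -0.09]
  [ -0.04   -0.03    0.86]
Leontief inverse L = M⁻¹:
  [  1.0523    0.1131    0.1220]
  [  0.1750    1.1724    0.1410]
  [  0.0550    0.0462    1.1734]
Total output x = L · d:
  x_0 = 1.0523·11 + 0.1131·48 + 0.1220·90 = 27.9778
  x_1 = 0.1750·11 + 1.1724·48 + 0.1410·90 = 70.8910
  x_2 = 0.0550·11 + 0.0462·48 + 1.1734·90 = 108.4254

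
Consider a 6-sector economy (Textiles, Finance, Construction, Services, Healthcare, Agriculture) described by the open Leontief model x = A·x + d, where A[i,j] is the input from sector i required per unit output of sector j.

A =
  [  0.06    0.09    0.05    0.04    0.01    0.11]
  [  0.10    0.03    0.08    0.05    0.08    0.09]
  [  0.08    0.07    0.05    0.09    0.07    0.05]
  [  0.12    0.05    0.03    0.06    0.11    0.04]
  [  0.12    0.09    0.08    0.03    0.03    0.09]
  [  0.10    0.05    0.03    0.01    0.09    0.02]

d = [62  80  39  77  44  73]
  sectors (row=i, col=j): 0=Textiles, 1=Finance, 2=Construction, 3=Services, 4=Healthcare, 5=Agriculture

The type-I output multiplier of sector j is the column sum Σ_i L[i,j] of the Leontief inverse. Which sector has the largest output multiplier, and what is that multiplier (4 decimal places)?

Textiles (1.9364)

Form M = I − A:
  [  0.94   -0.09   -0.05   -0.04   -0.01   -0.11]
  [ -0.10    0.97   -0.08   -0.05   -0.08   -0.09]
  [ -0.08   -0.07    0.95   -0.09   -0.07   -0.05]
  [ -0.12   -0.05   -0.03    0.94   -0.11   -0.04]
  [ -0.12   -0.09   -0.08   -0.03    0.97   -0.09]
  [ -0.10   -0.05   -0.03   -0.01   -0.09    0.98]
Leontief inverse L = M⁻¹:
  [  1.1141    0.1246    0.0799    0.0648    0.0486    0.1477]
  [  0.1649    1.0771    0.1165    0.0808    0.1209    0.1378]
  [  0.1446    0.1134    1.0861    0.1208    0.1119    0.0973]
  [  0.1833    0.0963    0.0674    1.0888    0.1466    0.0908]
  [  0.1842    0.1355    0.1178    0.0620    1.0725    0.1402]
  [  0.1453    0.0846    0.0589    0.0312    0.1145    1.0593]
Total output x = L · d:
  x_0 = 1.1141·62 + 0.1246·80 + 0.0799·39 + 0.0648·77 + 0.0486·44 + 0.1477·73 = 100.0656
  x_1 = 0.1649·62 + 1.0771·80 + 0.1165·39 + 0.0808·77 + 0.1209·44 + 0.1378·73 = 122.5314
  x_2 = 0.1446·62 + 0.1134·80 + 1.0861·39 + 0.1208·77 + 0.1119·44 + 0.0973·73 = 81.7199
  x_3 = 0.1833·62 + 0.0963·80 + 0.0674·39 + 1.0888·77 + 0.1466·44 + 0.0908·73 = 118.6131
  x_4 = 0.1842·62 + 0.1355·80 + 0.1178·39 + 0.0620·77 + 1.0725·44 + 0.1402·73 = 89.0593
  x_5 = 0.1453·62 + 0.0846·80 + 0.0589·39 + 0.0312·77 + 0.1145·44 + 1.0593·73 = 102.8431
Output multipliers (column sums of L):
  Textiles: 1.9364
  Finance: 1.6315
  Construction: 1.5265
  Services: 1.4485
  Healthcare: 1.6151
  Agriculture: 1.6729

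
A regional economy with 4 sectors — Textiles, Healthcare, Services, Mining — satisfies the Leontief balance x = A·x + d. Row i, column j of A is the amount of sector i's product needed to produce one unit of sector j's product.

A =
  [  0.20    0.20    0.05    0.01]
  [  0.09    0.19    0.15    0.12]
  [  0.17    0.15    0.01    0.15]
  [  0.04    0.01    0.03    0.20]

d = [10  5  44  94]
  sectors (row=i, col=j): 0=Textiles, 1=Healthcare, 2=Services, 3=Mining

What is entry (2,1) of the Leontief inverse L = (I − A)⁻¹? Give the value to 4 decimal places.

L[2,1] = 0.2682

Form M = I − A:
  [  0.80   -0.20   -0.05   -0.01]
  [ -0.09    0.81   -0.15   -0.12]
  [ -0.17   -0.15    0.99   -0.15]
  [ -0.04   -0.01   -0.03    0.80]
Leontief inverse L = M⁻¹:
  [  1.3200    0.3497    0.1224    0.0919]
  [  0.2084    1.3296    0.2194    0.2432]
  [  0.2702    0.2682    1.0718    0.2446]
  [  0.0787    0.0442    0.0491    1.2668]
Total output x = L · d:
  x_0 = 1.3200·10 + 0.3497·5 + 0.1224·44 + 0.0919·94 = 28.9755
  x_1 = 0.2084·10 + 1.3296·5 + 0.2194·44 + 0.2432·94 = 41.2420
  x_2 = 0.2702·10 + 0.2682·5 + 1.0718·44 + 0.2446·94 = 74.1910
  x_3 = 0.0787·10 + 0.0442·5 + 0.0491·44 + 1.2668·94 = 122.2465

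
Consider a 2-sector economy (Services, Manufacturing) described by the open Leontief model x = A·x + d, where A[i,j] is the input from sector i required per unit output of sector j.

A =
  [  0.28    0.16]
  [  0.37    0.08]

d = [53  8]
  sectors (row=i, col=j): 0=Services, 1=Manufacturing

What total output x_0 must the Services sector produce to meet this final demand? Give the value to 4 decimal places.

82.9576

Form M = I − A:
  [  0.72   -0.16]
  [ -0.37    0.92]
Leontief inverse L = M⁻¹:
  [  1.5252    0.2653]
  [  0.6134    1.1936]
Total output x = L · d:
  x_0 = 1.5252·53 + 0.2653·8 = 82.9576
  x_1 = 0.6134·53 + 1.1936·8 = 42.0590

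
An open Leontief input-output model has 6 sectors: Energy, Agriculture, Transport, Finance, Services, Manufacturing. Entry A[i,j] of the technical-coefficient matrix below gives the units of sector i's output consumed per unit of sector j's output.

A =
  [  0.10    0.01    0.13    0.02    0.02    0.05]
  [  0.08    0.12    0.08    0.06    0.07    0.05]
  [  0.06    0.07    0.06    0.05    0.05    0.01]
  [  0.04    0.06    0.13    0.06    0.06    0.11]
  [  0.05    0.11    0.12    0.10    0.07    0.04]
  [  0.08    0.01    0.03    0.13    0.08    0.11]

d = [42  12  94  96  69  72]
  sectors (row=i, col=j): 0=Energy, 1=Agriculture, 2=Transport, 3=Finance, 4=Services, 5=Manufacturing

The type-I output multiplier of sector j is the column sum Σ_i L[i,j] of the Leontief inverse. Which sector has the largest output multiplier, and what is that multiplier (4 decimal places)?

Transport (1.9267)

Form M = I − A:
  [  0.90   -0.01   -0.13   -0.02   -0.02   -0.05]
  [ -0.08    0.88   -0.08   -0.06   -0.07   -0.05]
  [ -0.06   -0.07    0.94   -0.05   -0.05   -0.01]
  [ -0.04   -0.06   -0.13    0.94   -0.06   -0.11]
  [ -0.05   -0.11   -0.12   -0.10    0.93   -0.04]
  [ -0.08   -0.01   -0.03   -0.13   -0.08    0.89]
Leontief inverse L = M⁻¹:
  [  1.1378    0.0371    0.1760    0.0515    0.0466    0.0764]
  [  0.1340    1.1729    0.1513    0.1109    0.1145    0.0940]
  [  0.0944    0.1049    1.1082    0.0811    0.0779    0.0372]
  [  0.0919    0.1076    0.1947    1.1159    0.1060    0.1561]
  [  0.1047    0.1680    0.1956    0.1543    1.1181    0.0868]
  [  0.1298    0.0509    0.1009    0.1855    0.1241    1.1634]
Total output x = L · d:
  x_0 = 1.1378·42 + 0.0371·12 + 0.1760·94 + 0.0515·96 + 0.0466·69 + 0.0764·72 = 78.4437
  x_1 = 0.1340·42 + 1.1729·12 + 0.1513·94 + 0.1109·96 + 0.1145·69 + 0.0940·72 = 59.2462
  x_2 = 0.0944·42 + 0.1049·12 + 1.1082·94 + 0.0811·96 + 0.0779·69 + 0.0372·72 = 125.2317
  x_3 = 0.0919·42 + 0.1076·12 + 0.1947·94 + 1.1159·96 + 0.1060·69 + 0.1561·72 = 149.1258
  x_4 = 0.1047·42 + 0.1680·12 + 0.1956·94 + 0.1543·96 + 1.1181·69 + 0.0868·72 = 123.0180
  x_5 = 0.1298·42 + 0.0509·12 + 0.1009·94 + 0.1855·96 + 0.1241·69 + 1.1634·72 = 125.6772
Output multipliers (column sums of L):
  Energy: 1.6926
  Agriculture: 1.6415
  Transport: 1.9267
  Finance: 1.6992
  Services: 1.5873
  Manufacturing: 1.6139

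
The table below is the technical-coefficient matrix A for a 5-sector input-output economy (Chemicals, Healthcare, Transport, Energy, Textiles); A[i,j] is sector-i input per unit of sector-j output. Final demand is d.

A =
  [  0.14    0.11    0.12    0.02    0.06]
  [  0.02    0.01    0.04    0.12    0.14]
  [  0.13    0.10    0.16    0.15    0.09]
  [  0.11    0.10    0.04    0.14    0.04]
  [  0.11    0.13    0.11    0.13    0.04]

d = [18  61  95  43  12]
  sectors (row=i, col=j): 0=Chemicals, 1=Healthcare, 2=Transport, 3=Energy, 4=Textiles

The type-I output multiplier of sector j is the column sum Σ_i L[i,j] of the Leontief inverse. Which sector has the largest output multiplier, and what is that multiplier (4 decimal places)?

Form M = I − A:
  [  0.86   -0.11   -0.12   -0.02   -0.06]
  [ -0.02    0.99   -0.04   -0.12   -0.14]
  [ -0.13   -0.10    0.84   -0.15   -0.09]
  [ -0.11   -0.10   -0.04    0.86   -0.04]
  [ -0.11   -0.13   -0.11   -0.13    0.96]
Leontief inverse L = M⁻¹:
  [  1.2286    0.1852    0.2063    0.1097    0.1277]
  [  0.0874    1.0728    0.0963    0.1956    0.1791]
  [  0.2565    0.2092    1.2739    0.2842    0.1778]
  [  0.1889    0.1681    0.1060    1.2238    0.0972]
  [  0.2076    0.2132    0.1970    0.2374    1.1141]
Total output x = L · d:
  x_0 = 1.2286·18 + 0.1852·61 + 0.2063·95 + 0.1097·43 + 0.1277·12 = 59.2602
  x_1 = 0.0874·18 + 1.0728·61 + 0.0963·95 + 0.1956·43 + 0.1791·12 = 86.7297
  x_2 = 0.2565·18 + 0.2092·61 + 1.2739·95 + 0.2842·43 + 0.1778·12 = 152.7587
  x_3 = 0.1889·18 + 0.1681·61 + 0.1060·95 + 1.2238·43 + 0.0972·12 = 77.5155
  x_4 = 0.2076·18 + 0.2132·61 + 0.1970·95 + 0.2374·43 + 1.1141·12 = 59.0354
Output multipliers (column sums of L):
  Chemicals: 1.9691
  Healthcare: 1.8486
  Transport: 1.8796
  Energy: 2.0507
  Textiles: 1.6960

Energy (2.0507)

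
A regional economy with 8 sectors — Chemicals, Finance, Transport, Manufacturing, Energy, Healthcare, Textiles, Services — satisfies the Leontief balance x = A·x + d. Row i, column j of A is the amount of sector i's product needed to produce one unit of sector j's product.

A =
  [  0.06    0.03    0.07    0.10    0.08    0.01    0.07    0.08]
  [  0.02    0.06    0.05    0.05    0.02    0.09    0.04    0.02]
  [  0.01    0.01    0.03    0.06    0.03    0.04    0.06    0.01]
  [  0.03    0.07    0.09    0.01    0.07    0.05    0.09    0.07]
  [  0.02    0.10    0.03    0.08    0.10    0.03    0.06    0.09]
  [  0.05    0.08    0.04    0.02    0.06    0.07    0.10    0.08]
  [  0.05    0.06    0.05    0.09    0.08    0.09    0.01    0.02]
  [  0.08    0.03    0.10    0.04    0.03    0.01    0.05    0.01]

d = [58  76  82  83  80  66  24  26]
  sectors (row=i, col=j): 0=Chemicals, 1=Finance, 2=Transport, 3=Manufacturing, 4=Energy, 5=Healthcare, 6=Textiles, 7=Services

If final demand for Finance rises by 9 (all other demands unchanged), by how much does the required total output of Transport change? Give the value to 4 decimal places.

0.3280

Form M = I − A:
  [  0.94   -0.03   -0.07   -0.10   -0.08   -0.01   -0.07   -0.08]
  [ -0.02    0.94   -0.05   -0.05   -0.02   -0.09   -0.04   -0.02]
  [ -0.01   -0.01    0.97   -0.06   -0.03   -0.04   -0.06   -0.01]
  [ -0.03   -0.07   -0.09    0.99   -0.07   -0.05   -0.09   -0.07]
  [ -0.02   -0.10   -0.03   -0.08    0.90   -0.03   -0.06   -0.09]
  [ -0.05   -0.08   -0.04   -0.02   -0.06    0.93   -0.10   -0.08]
  [ -0.05   -0.06   -0.05   -0.09   -0.08   -0.09    0.99   -0.02]
  [ -0.08   -0.03   -0.10   -0.04   -0.03   -0.01   -0.05    0.99]
Leontief inverse L = M⁻¹:
  [  1.0936    0.0772    0.1215    0.1493    0.1326    0.0497    0.1205    0.1202]
  [  0.0428    1.0949    0.0828    0.0805    0.0540    0.1241    0.0779    0.0486]
  [  0.0266    0.0364    1.0546    0.0836    0.0579    0.0642    0.0865    0.0316]
  [  0.0610    0.1143    0.1335    1.0579    0.1163    0.0923    0.1348    0.1041]
  [  0.0536    0.1521    0.0814    0.1279    1.1511    0.0749    0.1104    0.1302]
  [  0.0856    0.1288    0.0886    0.0703    0.1104    1.1154    0.1484    0.1186]
  [  0.0789    0.1077    0.0939    0.1311    0.1278    0.1299    1.0616    0.0623]
  [  0.1013    0.0591    0.1324    0.0769    0.0653    0.0381    0.0847    1.0370]
Total output x = L · d:
  x_0 = 1.0936·58 + 0.0772·76 + 0.1215·82 + 0.1493·83 + 0.1326·80 + 0.0497·66 + 0.1205·24 + 0.1202·26 = 111.5579
  x_1 = 0.0428·58 + 1.0949·76 + 0.0828·82 + 0.0805·83 + 0.0540·80 + 0.1241·66 + 0.0779·24 + 0.0486·26 = 114.8119
  x_2 = 0.0266·58 + 0.0364·76 + 1.0546·82 + 0.0836·83 + 0.0579·80 + 0.0642·66 + 0.0865·24 + 0.0316·26 = 109.4932
  x_3 = 0.0610·58 + 0.1143·76 + 0.1335·82 + 1.0579·83 + 0.1163·80 + 0.0923·66 + 0.1348·24 + 0.1041·26 = 132.3143
  x_4 = 0.0536·58 + 0.1521·76 + 0.0814·82 + 0.1279·83 + 1.1511·80 + 0.0749·66 + 0.1104·24 + 0.1302·26 = 135.0167
  x_5 = 0.0856·58 + 0.1288·76 + 0.0886·82 + 0.0703·83 + 0.1104·80 + 1.1154·66 + 0.1484·24 + 0.1186·26 = 116.9465
  x_6 = 0.0789·58 + 0.1077·76 + 0.0939·82 + 0.1311·83 + 0.1278·80 + 0.1299·66 + 1.0616·24 + 0.0623·26 = 77.2351
  x_7 = 0.1013·58 + 0.0591·76 + 0.1324·82 + 0.0769·83 + 0.0653·80 + 0.0381·66 + 0.0847·24 + 1.0370·26 = 64.3360
Δx_2 = L[2,1] · Δd_1 = 0.0364 · 9 = 0.3280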